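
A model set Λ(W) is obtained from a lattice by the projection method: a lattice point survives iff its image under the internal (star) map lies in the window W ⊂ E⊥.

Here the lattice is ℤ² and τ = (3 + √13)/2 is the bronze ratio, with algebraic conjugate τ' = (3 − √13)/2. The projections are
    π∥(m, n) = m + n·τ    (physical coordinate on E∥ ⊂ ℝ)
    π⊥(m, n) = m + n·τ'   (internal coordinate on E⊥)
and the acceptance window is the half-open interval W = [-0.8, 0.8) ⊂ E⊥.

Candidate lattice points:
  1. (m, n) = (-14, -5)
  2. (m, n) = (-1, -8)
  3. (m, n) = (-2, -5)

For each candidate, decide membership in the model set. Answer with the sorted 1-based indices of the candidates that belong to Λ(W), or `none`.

3

Numerically τ ≈ 3.302776 and τ' = −1/τ ≈ -0.302776.
candidate 1: (m,n)=(-14,-5) → π∥ = -14-5·τ ≈ -30.513878, π⊥ = -14-5·τ' ≈ -12.486122 ∉ [-0.8, 0.8) ⇒ out
candidate 2: (m,n)=(-1,-8) → π∥ = -1-8·τ ≈ -27.422205, π⊥ = -1-8·τ' ≈ 1.422205 ∉ [-0.8, 0.8) ⇒ out
candidate 3: (m,n)=(-2,-5) → π∥ = -2-5·τ ≈ -18.513878, π⊥ = -2-5·τ' ≈ -0.486122 ∈ [-0.8, 0.8) ⇒ IN Λ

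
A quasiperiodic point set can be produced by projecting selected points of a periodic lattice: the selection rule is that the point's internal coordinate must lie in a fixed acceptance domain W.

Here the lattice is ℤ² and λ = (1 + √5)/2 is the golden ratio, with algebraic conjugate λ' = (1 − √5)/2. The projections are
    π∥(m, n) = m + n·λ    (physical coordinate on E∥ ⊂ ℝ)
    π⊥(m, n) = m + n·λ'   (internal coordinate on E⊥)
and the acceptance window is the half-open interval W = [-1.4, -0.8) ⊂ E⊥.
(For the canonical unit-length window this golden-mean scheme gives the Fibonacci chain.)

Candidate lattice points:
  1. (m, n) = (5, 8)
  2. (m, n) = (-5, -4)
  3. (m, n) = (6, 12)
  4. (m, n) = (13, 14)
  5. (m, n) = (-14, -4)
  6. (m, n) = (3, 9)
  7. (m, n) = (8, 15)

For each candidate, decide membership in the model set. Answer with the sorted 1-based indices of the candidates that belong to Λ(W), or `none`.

7

Numerically λ ≈ 1.61803 and λ' = −1/λ ≈ -0.61803.
#1 (5,8): internal coord 5 + (8)·λ' = +0.05573; +0.05573 ∉ [-1.4, -0.8) → out
#2 (-5,-4): internal coord -5 + (-4)·λ' = -2.52786; -2.52786 ∉ [-1.4, -0.8) → out
#3 (6,12): internal coord 6 + (12)·λ' = -1.41641; -1.41641 ∉ [-1.4, -0.8) → out
#4 (13,14): internal coord 13 + (14)·λ' = +4.34752; +4.34752 ∉ [-1.4, -0.8) → out
#5 (-14,-4): internal coord -14 + (-4)·λ' = -11.52786; -11.52786 ∉ [-1.4, -0.8) → out
#6 (3,9): internal coord 3 + (9)·λ' = -2.56231; -2.56231 ∉ [-1.4, -0.8) → out
#7 (8,15): internal coord 8 + (15)·λ' = -1.27051; -1.27051 ∈ [-1.4, -0.8) → IN Λ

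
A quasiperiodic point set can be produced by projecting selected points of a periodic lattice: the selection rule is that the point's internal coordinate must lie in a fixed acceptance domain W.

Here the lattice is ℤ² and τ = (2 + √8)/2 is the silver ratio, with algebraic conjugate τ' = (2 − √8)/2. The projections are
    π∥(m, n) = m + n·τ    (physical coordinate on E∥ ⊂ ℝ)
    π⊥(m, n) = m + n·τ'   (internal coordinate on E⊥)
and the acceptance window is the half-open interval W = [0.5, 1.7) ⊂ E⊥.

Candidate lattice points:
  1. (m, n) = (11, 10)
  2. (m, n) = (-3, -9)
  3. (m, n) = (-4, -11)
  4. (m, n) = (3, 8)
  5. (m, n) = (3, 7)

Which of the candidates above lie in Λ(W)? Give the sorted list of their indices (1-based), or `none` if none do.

Numerically τ ≈ 2.414214 and τ' = −1/τ ≈ -0.414214.
candidate 1: (m,n)=(11,10) → π∥ = 11+10·τ ≈ 35.142136, π⊥ = 11+10·τ' ≈ 6.857864 ∉ [0.5, 1.7) ⇒ out
candidate 2: (m,n)=(-3,-9) → π∥ = -3-9·τ ≈ -24.727922, π⊥ = -3-9·τ' ≈ 0.727922 ∈ [0.5, 1.7) ⇒ IN Λ
candidate 3: (m,n)=(-4,-11) → π∥ = -4-11·τ ≈ -30.556349, π⊥ = -4-11·τ' ≈ 0.556349 ∈ [0.5, 1.7) ⇒ IN Λ
candidate 4: (m,n)=(3,8) → π∥ = 3+8·τ ≈ 22.313708, π⊥ = 3+8·τ' ≈ -0.313708 ∉ [0.5, 1.7) ⇒ out
candidate 5: (m,n)=(3,7) → π∥ = 3+7·τ ≈ 19.899495, π⊥ = 3+7·τ' ≈ 0.100505 ∉ [0.5, 1.7) ⇒ out

2, 3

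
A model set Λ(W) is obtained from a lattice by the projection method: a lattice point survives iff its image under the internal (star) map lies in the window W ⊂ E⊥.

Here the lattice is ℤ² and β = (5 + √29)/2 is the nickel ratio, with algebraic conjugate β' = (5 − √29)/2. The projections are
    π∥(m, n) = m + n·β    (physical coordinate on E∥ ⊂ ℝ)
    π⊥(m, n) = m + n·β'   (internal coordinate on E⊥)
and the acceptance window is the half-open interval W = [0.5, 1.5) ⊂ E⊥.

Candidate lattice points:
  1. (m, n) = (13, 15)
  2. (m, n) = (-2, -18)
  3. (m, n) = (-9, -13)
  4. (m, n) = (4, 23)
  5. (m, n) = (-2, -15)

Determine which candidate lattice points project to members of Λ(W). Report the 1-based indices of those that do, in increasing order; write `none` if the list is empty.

2, 5

Numerically β ≈ 5.1926 and β' = −1/β ≈ -0.1926.
[1] lift (13,15): star map gives 10.1113; window check 0.5 ≤ 10.1113 < 1.5 is false → out
[2] lift (-2,-18): star map gives 1.4665; window check 0.5 ≤ 1.4665 < 1.5 is true → IN Λ
[3] lift (-9,-13): star map gives -6.4964; window check 0.5 ≤ -6.4964 < 1.5 is false → out
[4] lift (4,23): star map gives -0.4294; window check 0.5 ≤ -0.4294 < 1.5 is false → out
[5] lift (-2,-15): star map gives 0.8887; window check 0.5 ≤ 0.8887 < 1.5 is true → IN Λ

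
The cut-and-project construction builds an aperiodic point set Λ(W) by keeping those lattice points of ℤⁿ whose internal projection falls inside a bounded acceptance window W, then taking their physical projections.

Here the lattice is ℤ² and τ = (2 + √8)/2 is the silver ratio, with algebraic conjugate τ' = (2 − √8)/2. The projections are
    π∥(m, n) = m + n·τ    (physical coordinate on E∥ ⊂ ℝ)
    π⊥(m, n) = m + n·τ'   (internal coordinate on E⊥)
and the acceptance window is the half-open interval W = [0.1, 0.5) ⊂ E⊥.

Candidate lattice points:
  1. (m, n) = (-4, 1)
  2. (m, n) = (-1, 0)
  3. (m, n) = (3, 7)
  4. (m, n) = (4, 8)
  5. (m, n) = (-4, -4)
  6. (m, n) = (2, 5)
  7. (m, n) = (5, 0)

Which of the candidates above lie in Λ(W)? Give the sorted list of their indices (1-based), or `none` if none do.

Compute τ' = (2−√8)/2 = -0.414214, so π⊥(m,n) = m -0.414214·n.
[1] lift (-4,1): star map gives -4.414214; window check 0.1 ≤ -4.414214 < 0.5 is false → out
[2] lift (-1,0): star map gives -1.000000; window check 0.1 ≤ -1.000000 < 0.5 is false → out
[3] lift (3,7): star map gives 0.100505; window check 0.1 ≤ 0.100505 < 0.5 is true → IN Λ
[4] lift (4,8): star map gives 0.686292; window check 0.1 ≤ 0.686292 < 0.5 is false → out
[5] lift (-4,-4): star map gives -2.343146; window check 0.1 ≤ -2.343146 < 0.5 is false → out
[6] lift (2,5): star map gives -0.071068; window check 0.1 ≤ -0.071068 < 0.5 is false → out
[7] lift (5,0): star map gives 5.000000; window check 0.1 ≤ 5.000000 < 0.5 is false → out

3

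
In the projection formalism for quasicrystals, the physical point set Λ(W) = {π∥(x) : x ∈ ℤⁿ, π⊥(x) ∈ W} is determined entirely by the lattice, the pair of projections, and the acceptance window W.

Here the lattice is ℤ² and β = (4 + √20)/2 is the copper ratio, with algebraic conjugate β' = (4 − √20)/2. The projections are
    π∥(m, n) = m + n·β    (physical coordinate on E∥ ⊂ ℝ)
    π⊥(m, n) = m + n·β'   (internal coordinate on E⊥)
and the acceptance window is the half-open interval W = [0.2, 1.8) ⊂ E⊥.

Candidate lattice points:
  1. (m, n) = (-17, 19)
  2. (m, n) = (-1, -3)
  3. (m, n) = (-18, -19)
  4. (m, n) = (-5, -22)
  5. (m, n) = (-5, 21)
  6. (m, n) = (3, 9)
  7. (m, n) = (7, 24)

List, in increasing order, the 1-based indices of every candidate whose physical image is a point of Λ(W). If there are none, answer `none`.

Compute β' = (4−√20)/2 = -0.23607, so π⊥(m,n) = m -0.23607·n.
#1 (-17,19): internal coord -17 + (19)·β' = -21.48529; -21.48529 ∉ [0.2, 1.8) → out
#2 (-1,-3): internal coord -1 + (-3)·β' = -0.29180; -0.29180 ∉ [0.2, 1.8) → out
#3 (-18,-19): internal coord -18 + (-19)·β' = -13.51471; -13.51471 ∉ [0.2, 1.8) → out
#4 (-5,-22): internal coord -5 + (-22)·β' = +0.19350; +0.19350 ∉ [0.2, 1.8) → out
#5 (-5,21): internal coord -5 + (21)·β' = -9.95743; -9.95743 ∉ [0.2, 1.8) → out
#6 (3,9): internal coord 3 + (9)·β' = +0.87539; +0.87539 ∈ [0.2, 1.8) → IN Λ
#7 (7,24): internal coord 7 + (24)·β' = +1.33437; +1.33437 ∈ [0.2, 1.8) → IN Λ

6, 7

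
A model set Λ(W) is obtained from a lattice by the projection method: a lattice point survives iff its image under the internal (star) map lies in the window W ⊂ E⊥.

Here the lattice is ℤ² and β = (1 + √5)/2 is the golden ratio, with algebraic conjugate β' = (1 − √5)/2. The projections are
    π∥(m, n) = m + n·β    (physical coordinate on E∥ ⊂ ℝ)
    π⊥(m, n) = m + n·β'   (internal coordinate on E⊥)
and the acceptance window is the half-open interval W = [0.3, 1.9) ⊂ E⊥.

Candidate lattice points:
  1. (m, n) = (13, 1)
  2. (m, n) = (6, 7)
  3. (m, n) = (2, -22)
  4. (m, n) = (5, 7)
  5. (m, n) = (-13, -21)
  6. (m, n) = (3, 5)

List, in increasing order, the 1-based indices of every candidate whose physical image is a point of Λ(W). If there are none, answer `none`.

2, 4

β' = (1−√5)/2 ≈ -0.618034.
#1 (13,1): internal coord 13 + (1)·β' = +12.381966; +12.381966 ∉ [0.3, 1.9) → out
#2 (6,7): internal coord 6 + (7)·β' = +1.673762; +1.673762 ∈ [0.3, 1.9) → IN Λ
#3 (2,-22): internal coord 2 + (-22)·β' = +15.596748; +15.596748 ∉ [0.3, 1.9) → out
#4 (5,7): internal coord 5 + (7)·β' = +0.673762; +0.673762 ∈ [0.3, 1.9) → IN Λ
#5 (-13,-21): internal coord -13 + (-21)·β' = -0.021286; -0.021286 ∉ [0.3, 1.9) → out
#6 (3,5): internal coord 3 + (5)·β' = -0.090170; -0.090170 ∉ [0.3, 1.9) → out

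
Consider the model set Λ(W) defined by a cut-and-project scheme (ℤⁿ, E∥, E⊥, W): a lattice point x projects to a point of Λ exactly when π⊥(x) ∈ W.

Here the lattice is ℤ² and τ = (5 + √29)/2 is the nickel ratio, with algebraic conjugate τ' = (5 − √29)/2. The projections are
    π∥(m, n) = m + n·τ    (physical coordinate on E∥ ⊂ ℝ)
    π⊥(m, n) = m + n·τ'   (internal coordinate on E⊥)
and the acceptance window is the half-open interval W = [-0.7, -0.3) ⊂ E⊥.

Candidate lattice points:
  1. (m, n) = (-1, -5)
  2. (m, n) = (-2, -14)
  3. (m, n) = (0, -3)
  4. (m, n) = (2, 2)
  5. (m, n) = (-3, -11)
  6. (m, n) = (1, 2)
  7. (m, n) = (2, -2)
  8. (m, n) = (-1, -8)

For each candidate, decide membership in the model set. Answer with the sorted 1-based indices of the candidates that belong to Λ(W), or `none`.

none

Numerically τ ≈ 5.192582 and τ' = −1/τ ≈ -0.192582.
[1] lift (-1,-5): star map gives -0.037088; window check -0.7 ≤ -0.037088 < -0.3 is false → out
[2] lift (-2,-14): star map gives 0.696154; window check -0.7 ≤ 0.696154 < -0.3 is false → out
[3] lift (0,-3): star map gives 0.577747; window check -0.7 ≤ 0.577747 < -0.3 is false → out
[4] lift (2,2): star map gives 1.614835; window check -0.7 ≤ 1.614835 < -0.3 is false → out
[5] lift (-3,-11): star map gives -0.881594; window check -0.7 ≤ -0.881594 < -0.3 is false → out
[6] lift (1,2): star map gives 0.614835; window check -0.7 ≤ 0.614835 < -0.3 is false → out
[7] lift (2,-2): star map gives 2.385165; window check -0.7 ≤ 2.385165 < -0.3 is false → out
[8] lift (-1,-8): star map gives 0.540659; window check -0.7 ≤ 0.540659 < -0.3 is false → out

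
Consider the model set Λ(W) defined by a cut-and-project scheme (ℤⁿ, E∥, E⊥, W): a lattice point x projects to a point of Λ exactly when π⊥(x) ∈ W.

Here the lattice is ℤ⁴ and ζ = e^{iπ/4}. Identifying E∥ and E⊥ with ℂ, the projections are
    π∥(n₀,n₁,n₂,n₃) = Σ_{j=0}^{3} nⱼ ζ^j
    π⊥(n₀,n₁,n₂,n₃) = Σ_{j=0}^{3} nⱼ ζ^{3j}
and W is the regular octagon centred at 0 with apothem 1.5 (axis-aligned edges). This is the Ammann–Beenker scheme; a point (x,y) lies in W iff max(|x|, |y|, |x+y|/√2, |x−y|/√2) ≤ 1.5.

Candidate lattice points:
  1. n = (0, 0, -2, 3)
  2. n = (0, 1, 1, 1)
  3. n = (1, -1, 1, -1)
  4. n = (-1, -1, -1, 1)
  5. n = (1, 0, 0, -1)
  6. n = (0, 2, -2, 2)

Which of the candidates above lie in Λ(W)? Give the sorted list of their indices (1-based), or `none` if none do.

2, 4, 5

Internal map: ζ^{3j} for j=0..3 gives (1,0), (−√2/2,√2/2), (0,−1), (√2/2,√2/2).
#1 (0, 0, -2, 3): internal (2.1213, 4.1213); octagon support 4.4142 vs apothem 1.5 → ∉ W
#2 (0, 1, 1, 1): internal (0.0000, 0.4142); octagon support 0.4142 vs apothem 1.5 → ∈ W
#3 (1, -1, 1, -1): internal (1.0000, -2.4142); octagon support 2.4142 vs apothem 1.5 → ∉ W
#4 (-1, -1, -1, 1): internal (0.4142, 1.0000); octagon support 1.0000 vs apothem 1.5 → ∈ W
#5 (1, 0, 0, -1): internal (0.2929, -0.7071); octagon support 0.7071 vs apothem 1.5 → ∈ W
#6 (0, 2, -2, 2): internal (0.0000, 4.8284); octagon support 4.8284 vs apothem 1.5 → ∉ W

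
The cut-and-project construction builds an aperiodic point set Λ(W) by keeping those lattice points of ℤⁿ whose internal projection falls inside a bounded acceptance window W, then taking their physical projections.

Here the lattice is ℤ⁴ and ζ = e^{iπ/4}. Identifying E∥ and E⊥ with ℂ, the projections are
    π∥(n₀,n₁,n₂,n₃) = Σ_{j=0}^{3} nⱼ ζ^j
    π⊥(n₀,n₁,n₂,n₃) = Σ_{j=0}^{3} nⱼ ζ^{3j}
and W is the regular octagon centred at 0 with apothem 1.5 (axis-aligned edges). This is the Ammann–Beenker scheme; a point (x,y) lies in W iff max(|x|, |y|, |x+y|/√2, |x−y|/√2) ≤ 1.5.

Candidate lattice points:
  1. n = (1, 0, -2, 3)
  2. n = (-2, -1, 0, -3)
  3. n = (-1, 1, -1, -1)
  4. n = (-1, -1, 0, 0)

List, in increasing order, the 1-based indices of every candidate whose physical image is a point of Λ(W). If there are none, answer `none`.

4

Internal map: ζ^{3j} for j=0..3 gives (1,0), (−√2/2,√2/2), (0,−1), (√2/2,√2/2).
#1 (1, 0, -2, 3): internal (3.12132, 4.12132); octagon support 5.12132 vs apothem 1.5 → ∉ W
#2 (-2, -1, 0, -3): internal (-3.41421, -2.82843); octagon support 4.41421 vs apothem 1.5 → ∉ W
#3 (-1, 1, -1, -1): internal (-2.41421, 1.00000); octagon support 2.41421 vs apothem 1.5 → ∉ W
#4 (-1, -1, 0, 0): internal (-0.29289, -0.70711); octagon support 0.70711 vs apothem 1.5 → ∈ W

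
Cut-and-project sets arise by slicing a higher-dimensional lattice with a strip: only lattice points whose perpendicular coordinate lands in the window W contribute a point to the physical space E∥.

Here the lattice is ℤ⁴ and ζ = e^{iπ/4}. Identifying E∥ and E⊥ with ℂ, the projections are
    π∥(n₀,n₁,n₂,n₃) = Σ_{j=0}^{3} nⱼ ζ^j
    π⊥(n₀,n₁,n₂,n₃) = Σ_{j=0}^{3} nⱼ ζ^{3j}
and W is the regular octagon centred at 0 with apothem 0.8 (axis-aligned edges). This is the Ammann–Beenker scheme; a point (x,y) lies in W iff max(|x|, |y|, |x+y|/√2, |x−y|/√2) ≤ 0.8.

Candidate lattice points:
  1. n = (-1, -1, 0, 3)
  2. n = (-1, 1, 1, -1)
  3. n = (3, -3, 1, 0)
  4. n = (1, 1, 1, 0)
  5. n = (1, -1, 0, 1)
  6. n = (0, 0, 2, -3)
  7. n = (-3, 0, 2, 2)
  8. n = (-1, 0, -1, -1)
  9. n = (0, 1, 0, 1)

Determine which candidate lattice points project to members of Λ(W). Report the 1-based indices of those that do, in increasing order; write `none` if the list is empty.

4

π⊥(n) = n₀ + n₁ζ³ + n₂ζ⁶ + n₃ζ⁹ where ζ = e^{iπ/4}.
#1 (-1, -1, 0, 3): internal (1.8284, 1.4142); octagon support 2.2929 vs apothem 0.8 → ∉ W
#2 (-1, 1, 1, -1): internal (-2.4142, -1.0000); octagon support 2.4142 vs apothem 0.8 → ∉ W
#3 (3, -3, 1, 0): internal (5.1213, -3.1213); octagon support 5.8284 vs apothem 0.8 → ∉ W
#4 (1, 1, 1, 0): internal (0.2929, -0.2929); octagon support 0.4142 vs apothem 0.8 → ∈ W
#5 (1, -1, 0, 1): internal (2.4142, 0.0000); octagon support 2.4142 vs apothem 0.8 → ∉ W
#6 (0, 0, 2, -3): internal (-2.1213, -4.1213); octagon support 4.4142 vs apothem 0.8 → ∉ W
#7 (-3, 0, 2, 2): internal (-1.5858, -0.5858); octagon support 1.5858 vs apothem 0.8 → ∉ W
#8 (-1, 0, -1, -1): internal (-1.7071, 0.2929); octagon support 1.7071 vs apothem 0.8 → ∉ W
#9 (0, 1, 0, 1): internal (0.0000, 1.4142); octagon support 1.4142 vs apothem 0.8 → ∉ W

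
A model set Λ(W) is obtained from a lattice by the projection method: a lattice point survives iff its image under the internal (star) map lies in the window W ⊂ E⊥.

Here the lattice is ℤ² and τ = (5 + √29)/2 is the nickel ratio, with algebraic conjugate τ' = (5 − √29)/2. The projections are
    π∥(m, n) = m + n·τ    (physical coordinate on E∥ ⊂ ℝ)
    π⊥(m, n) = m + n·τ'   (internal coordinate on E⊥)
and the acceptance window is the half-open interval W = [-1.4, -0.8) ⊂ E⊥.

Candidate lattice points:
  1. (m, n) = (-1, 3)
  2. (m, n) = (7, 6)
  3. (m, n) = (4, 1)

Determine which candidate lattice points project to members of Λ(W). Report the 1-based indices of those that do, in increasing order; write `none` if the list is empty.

none

τ' = (5−√29)/2 ≈ -0.1926.
candidate 1: (m,n)=(-1,3) → π∥ = -1+3·τ ≈ 14.5777, π⊥ = -1+3·τ' ≈ -1.5777 ∉ [-1.4, -0.8) ⇒ out
candidate 2: (m,n)=(7,6) → π∥ = 7+6·τ ≈ 38.1555, π⊥ = 7+6·τ' ≈ 5.8445 ∉ [-1.4, -0.8) ⇒ out
candidate 3: (m,n)=(4,1) → π∥ = 4+1·τ ≈ 9.1926, π⊥ = 4+1·τ' ≈ 3.8074 ∉ [-1.4, -0.8) ⇒ out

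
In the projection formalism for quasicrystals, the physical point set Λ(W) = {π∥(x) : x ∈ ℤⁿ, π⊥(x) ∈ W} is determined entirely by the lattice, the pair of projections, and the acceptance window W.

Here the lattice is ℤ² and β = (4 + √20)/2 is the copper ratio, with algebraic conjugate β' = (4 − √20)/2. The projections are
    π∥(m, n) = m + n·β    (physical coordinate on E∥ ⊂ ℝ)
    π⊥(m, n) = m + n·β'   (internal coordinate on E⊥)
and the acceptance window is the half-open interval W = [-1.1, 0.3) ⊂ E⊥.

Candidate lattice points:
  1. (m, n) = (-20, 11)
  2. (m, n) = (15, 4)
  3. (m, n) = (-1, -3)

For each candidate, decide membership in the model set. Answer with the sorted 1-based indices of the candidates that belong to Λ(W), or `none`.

3

Numerically β ≈ 4.236068 and β' = −1/β ≈ -0.236068.
#1 (-20,11): internal coord -20 + (11)·β' = -22.596748; -22.596748 ∉ [-1.1, 0.3) → out
#2 (15,4): internal coord 15 + (4)·β' = +14.055728; +14.055728 ∉ [-1.1, 0.3) → out
#3 (-1,-3): internal coord -1 + (-3)·β' = -0.291796; -0.291796 ∈ [-1.1, 0.3) → IN Λ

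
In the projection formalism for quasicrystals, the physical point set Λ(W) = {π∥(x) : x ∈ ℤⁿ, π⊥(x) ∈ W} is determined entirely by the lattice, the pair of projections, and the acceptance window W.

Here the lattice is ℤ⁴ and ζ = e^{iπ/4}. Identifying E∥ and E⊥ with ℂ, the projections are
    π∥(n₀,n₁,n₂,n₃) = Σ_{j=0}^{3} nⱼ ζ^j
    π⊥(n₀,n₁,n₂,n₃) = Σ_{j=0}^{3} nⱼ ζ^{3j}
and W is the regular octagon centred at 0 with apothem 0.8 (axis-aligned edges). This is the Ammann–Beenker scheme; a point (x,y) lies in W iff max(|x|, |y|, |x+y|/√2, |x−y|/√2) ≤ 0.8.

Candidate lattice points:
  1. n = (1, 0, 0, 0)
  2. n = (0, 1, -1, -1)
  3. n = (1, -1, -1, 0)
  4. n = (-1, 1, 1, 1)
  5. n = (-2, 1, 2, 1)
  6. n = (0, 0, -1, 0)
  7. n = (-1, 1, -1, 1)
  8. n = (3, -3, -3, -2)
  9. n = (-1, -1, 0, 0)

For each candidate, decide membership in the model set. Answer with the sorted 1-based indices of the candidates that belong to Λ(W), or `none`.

With ζ = e^{iπ/4} the internal vectors are ζ^0,ζ^3,ζ^6,ζ^9.
#1 (1, 0, 0, 0): internal (1.000000, 0.000000); octagon support 1.000000 vs apothem 0.8 → ∉ W
#2 (0, 1, -1, -1): internal (-1.414214, 1.000000); octagon support 1.707107 vs apothem 0.8 → ∉ W
#3 (1, -1, -1, 0): internal (1.707107, 0.292893); octagon support 1.707107 vs apothem 0.8 → ∉ W
#4 (-1, 1, 1, 1): internal (-1.000000, 0.414214); octagon support 1.000000 vs apothem 0.8 → ∉ W
#5 (-2, 1, 2, 1): internal (-2.000000, -0.585786); octagon support 2.000000 vs apothem 0.8 → ∉ W
#6 (0, 0, -1, 0): internal (0.000000, 1.000000); octagon support 1.000000 vs apothem 0.8 → ∉ W
#7 (-1, 1, -1, 1): internal (-1.000000, 2.414214); octagon support 2.414214 vs apothem 0.8 → ∉ W
#8 (3, -3, -3, -2): internal (3.707107, -0.535534); octagon support 3.707107 vs apothem 0.8 → ∉ W
#9 (-1, -1, 0, 0): internal (-0.292893, -0.707107); octagon support 0.707107 vs apothem 0.8 → ∈ W

9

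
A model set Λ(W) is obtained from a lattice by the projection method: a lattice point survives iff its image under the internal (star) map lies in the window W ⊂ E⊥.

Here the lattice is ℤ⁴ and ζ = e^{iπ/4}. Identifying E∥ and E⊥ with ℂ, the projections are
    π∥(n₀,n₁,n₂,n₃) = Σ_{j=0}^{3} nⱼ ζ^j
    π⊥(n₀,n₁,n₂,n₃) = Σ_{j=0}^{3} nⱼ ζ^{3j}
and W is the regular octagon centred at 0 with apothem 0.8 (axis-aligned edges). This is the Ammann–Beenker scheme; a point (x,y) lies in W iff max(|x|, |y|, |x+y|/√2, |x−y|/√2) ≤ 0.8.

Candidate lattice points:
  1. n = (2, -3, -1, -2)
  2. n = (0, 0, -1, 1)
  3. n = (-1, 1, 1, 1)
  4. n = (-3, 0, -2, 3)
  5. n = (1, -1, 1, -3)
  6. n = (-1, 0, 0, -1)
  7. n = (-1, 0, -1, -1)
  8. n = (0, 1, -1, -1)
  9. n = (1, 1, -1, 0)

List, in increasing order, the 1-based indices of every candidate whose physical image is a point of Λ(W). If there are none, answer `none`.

With ζ = e^{iπ/4} the internal vectors are ζ^0,ζ^3,ζ^6,ζ^9.
candidate 1: n = (2, -3, -1, -2) → π⊥ ≈ (+2.7071, -2.5355); max(|x|,|y|,|x±y|/√2) = 3.7071 > 0.8 ⇒ ∉ W
candidate 2: n = (0, 0, -1, 1) → π⊥ ≈ (+0.7071, +1.7071); max(|x|,|y|,|x±y|/√2) = 1.7071 > 0.8 ⇒ ∉ W
candidate 3: n = (-1, 1, 1, 1) → π⊥ ≈ (-1.0000, +0.4142); max(|x|,|y|,|x±y|/√2) = 1.0000 > 0.8 ⇒ ∉ W
candidate 4: n = (-3, 0, -2, 3) → π⊥ ≈ (-0.8787, +4.1213); max(|x|,|y|,|x±y|/√2) = 4.1213 > 0.8 ⇒ ∉ W
candidate 5: n = (1, -1, 1, -3) → π⊥ ≈ (-0.4142, -3.8284); max(|x|,|y|,|x±y|/√2) = 3.8284 > 0.8 ⇒ ∉ W
candidate 6: n = (-1, 0, 0, -1) → π⊥ ≈ (-1.7071, -0.7071); max(|x|,|y|,|x±y|/√2) = 1.7071 > 0.8 ⇒ ∉ W
candidate 7: n = (-1, 0, -1, -1) → π⊥ ≈ (-1.7071, +0.2929); max(|x|,|y|,|x±y|/√2) = 1.7071 > 0.8 ⇒ ∉ W
candidate 8: n = (0, 1, -1, -1) → π⊥ ≈ (-1.4142, +1.0000); max(|x|,|y|,|x±y|/√2) = 1.7071 > 0.8 ⇒ ∉ W
candidate 9: n = (1, 1, -1, 0) → π⊥ ≈ (+0.2929, +1.7071); max(|x|,|y|,|x±y|/√2) = 1.7071 > 0.8 ⇒ ∉ W

none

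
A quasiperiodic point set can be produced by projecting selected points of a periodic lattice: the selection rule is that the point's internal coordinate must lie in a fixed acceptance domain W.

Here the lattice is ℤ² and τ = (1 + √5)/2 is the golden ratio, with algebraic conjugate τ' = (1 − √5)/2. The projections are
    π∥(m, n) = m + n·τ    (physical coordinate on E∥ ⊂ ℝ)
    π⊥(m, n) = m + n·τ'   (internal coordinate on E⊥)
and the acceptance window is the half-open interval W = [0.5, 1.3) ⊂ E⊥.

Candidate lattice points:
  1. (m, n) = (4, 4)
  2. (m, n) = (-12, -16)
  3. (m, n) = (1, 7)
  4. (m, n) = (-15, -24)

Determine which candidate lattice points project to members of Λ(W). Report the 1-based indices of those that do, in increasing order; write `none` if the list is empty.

none

Compute τ' = (1−√5)/2 = -0.6180, so π⊥(m,n) = m -0.6180·n.
[1] lift (4,4): star map gives 1.5279; window check 0.5 ≤ 1.5279 < 1.3 is false → out
[2] lift (-12,-16): star map gives -2.1115; window check 0.5 ≤ -2.1115 < 1.3 is false → out
[3] lift (1,7): star map gives -3.3262; window check 0.5 ≤ -3.3262 < 1.3 is false → out
[4] lift (-15,-24): star map gives -0.1672; window check 0.5 ≤ -0.1672 < 1.3 is false → out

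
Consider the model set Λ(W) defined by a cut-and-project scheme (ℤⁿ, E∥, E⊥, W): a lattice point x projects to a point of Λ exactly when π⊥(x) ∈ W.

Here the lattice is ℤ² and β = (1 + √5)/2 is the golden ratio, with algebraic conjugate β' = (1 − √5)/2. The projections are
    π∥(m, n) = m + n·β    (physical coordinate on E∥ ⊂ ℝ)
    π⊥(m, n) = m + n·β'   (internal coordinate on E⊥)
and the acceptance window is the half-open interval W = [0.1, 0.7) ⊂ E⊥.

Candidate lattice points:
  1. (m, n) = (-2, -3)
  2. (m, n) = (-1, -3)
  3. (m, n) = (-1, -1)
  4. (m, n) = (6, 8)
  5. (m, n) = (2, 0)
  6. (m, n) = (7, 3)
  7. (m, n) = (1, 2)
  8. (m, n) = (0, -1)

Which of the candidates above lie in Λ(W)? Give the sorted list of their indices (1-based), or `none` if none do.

8

Numerically β ≈ 1.6180 and β' = −1/β ≈ -0.6180.
[1] lift (-2,-3): star map gives -0.1459; window check 0.1 ≤ -0.1459 < 0.7 is false → out
[2] lift (-1,-3): star map gives 0.8541; window check 0.1 ≤ 0.8541 < 0.7 is false → out
[3] lift (-1,-1): star map gives -0.3820; window check 0.1 ≤ -0.3820 < 0.7 is false → out
[4] lift (6,8): star map gives 1.0557; window check 0.1 ≤ 1.0557 < 0.7 is false → out
[5] lift (2,0): star map gives 2.0000; window check 0.1 ≤ 2.0000 < 0.7 is false → out
[6] lift (7,3): star map gives 5.1459; window check 0.1 ≤ 5.1459 < 0.7 is false → out
[7] lift (1,2): star map gives -0.2361; window check 0.1 ≤ -0.2361 < 0.7 is false → out
[8] lift (0,-1): star map gives 0.6180; window check 0.1 ≤ 0.6180 < 0.7 is true → IN Λ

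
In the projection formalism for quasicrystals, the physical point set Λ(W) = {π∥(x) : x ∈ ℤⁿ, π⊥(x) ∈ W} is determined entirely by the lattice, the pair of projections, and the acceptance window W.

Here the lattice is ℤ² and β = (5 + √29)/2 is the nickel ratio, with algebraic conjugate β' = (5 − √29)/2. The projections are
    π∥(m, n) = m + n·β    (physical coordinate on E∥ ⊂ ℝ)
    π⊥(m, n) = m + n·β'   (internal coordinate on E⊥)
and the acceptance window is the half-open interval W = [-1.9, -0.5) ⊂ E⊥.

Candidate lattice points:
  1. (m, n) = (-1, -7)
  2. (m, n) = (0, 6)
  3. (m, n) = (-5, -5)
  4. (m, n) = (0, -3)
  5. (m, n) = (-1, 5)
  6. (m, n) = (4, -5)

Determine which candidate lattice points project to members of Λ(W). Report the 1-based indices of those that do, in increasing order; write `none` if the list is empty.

Compute β' = (5−√29)/2 = -0.192582, so π⊥(m,n) = m -0.192582·n.
candidate 1: (m,n)=(-1,-7) → π∥ = -1-7·β ≈ -37.348077, π⊥ = -1-7·β' ≈ 0.348077 ∉ [-1.9, -0.5) ⇒ out
candidate 2: (m,n)=(0,6) → π∥ = 0+6·β ≈ 31.155494, π⊥ = 0+6·β' ≈ -1.155494 ∈ [-1.9, -0.5) ⇒ IN Λ
candidate 3: (m,n)=(-5,-5) → π∥ = -5-5·β ≈ -30.962912, π⊥ = -5-5·β' ≈ -4.037088 ∉ [-1.9, -0.5) ⇒ out
candidate 4: (m,n)=(0,-3) → π∥ = 0-3·β ≈ -15.577747, π⊥ = 0-3·β' ≈ 0.577747 ∉ [-1.9, -0.5) ⇒ out
candidate 5: (m,n)=(-1,5) → π∥ = -1+5·β ≈ 24.962912, π⊥ = -1+5·β' ≈ -1.962912 ∉ [-1.9, -0.5) ⇒ out
candidate 6: (m,n)=(4,-5) → π∥ = 4-5·β ≈ -21.962912, π⊥ = 4-5·β' ≈ 4.962912 ∉ [-1.9, -0.5) ⇒ out

2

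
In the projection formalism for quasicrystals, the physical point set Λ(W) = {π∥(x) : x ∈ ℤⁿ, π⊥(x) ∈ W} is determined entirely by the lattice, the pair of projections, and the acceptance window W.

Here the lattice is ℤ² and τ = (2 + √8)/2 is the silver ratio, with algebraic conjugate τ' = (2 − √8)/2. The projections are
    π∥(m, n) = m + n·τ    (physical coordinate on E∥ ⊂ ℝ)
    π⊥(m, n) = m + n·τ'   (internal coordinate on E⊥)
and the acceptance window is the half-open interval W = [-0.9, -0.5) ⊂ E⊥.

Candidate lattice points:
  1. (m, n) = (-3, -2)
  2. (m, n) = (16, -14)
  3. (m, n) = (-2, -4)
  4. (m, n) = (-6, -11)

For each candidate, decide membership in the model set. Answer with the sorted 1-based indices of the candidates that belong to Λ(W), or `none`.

Compute τ' = (2−√8)/2 = -0.414214, so π⊥(m,n) = m -0.414214·n.
candidate 1: (m,n)=(-3,-2) → π∥ = -3-2·τ ≈ -7.828427, π⊥ = -3-2·τ' ≈ -2.171573 ∉ [-0.9, -0.5) ⇒ out
candidate 2: (m,n)=(16,-14) → π∥ = 16-14·τ ≈ -17.798990, π⊥ = 16-14·τ' ≈ 21.798990 ∉ [-0.9, -0.5) ⇒ out
candidate 3: (m,n)=(-2,-4) → π∥ = -2-4·τ ≈ -11.656854, π⊥ = -2-4·τ' ≈ -0.343146 ∉ [-0.9, -0.5) ⇒ out
candidate 4: (m,n)=(-6,-11) → π∥ = -6-11·τ ≈ -32.556349, π⊥ = -6-11·τ' ≈ -1.443651 ∉ [-0.9, -0.5) ⇒ out

none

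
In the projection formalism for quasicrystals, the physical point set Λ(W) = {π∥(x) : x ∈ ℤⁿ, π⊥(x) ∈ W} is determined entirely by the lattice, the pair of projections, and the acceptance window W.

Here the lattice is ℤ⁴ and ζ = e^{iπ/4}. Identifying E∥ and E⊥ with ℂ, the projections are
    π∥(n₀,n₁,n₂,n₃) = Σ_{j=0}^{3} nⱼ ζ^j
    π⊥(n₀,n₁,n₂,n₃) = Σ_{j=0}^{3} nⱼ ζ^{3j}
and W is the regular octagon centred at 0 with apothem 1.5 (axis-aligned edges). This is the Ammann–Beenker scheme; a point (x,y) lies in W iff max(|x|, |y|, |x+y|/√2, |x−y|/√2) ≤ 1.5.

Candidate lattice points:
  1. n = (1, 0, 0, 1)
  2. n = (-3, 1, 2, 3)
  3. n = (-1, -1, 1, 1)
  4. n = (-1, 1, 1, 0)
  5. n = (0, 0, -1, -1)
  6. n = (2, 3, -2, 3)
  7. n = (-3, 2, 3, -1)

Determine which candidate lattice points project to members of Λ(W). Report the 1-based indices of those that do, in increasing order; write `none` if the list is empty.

3, 5

Internal map: ζ^{3j} for j=0..3 gives (1,0), (−√2/2,√2/2), (0,−1), (√2/2,√2/2).
#1 (1, 0, 0, 1): internal (1.707107, 0.707107); octagon support 1.707107 vs apothem 1.5 → ∉ W
#2 (-3, 1, 2, 3): internal (-1.585786, 0.828427); octagon support 1.707107 vs apothem 1.5 → ∉ W
#3 (-1, -1, 1, 1): internal (0.414214, -1.000000); octagon support 1.000000 vs apothem 1.5 → ∈ W
#4 (-1, 1, 1, 0): internal (-1.707107, -0.292893); octagon support 1.707107 vs apothem 1.5 → ∉ W
#5 (0, 0, -1, -1): internal (-0.707107, 0.292893); octagon support 0.707107 vs apothem 1.5 → ∈ W
#6 (2, 3, -2, 3): internal (2.000000, 6.242641); octagon support 6.242641 vs apothem 1.5 → ∉ W
#7 (-3, 2, 3, -1): internal (-5.121320, -2.292893); octagon support 5.242641 vs apothem 1.5 → ∉ W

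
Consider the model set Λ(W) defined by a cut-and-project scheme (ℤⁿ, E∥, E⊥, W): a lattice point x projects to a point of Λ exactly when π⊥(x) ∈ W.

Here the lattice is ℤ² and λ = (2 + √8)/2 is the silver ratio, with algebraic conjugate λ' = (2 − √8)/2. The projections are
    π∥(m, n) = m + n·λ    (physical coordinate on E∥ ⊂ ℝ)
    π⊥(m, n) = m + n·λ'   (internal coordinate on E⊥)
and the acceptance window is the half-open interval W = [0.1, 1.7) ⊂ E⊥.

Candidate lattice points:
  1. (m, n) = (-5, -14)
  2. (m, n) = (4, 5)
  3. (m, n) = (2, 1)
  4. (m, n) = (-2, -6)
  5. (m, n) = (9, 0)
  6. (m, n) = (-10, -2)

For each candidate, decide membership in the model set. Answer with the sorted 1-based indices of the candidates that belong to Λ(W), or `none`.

Compute λ' = (2−√8)/2 = -0.4142, so π⊥(m,n) = m -0.4142·n.
candidate 1: (m,n)=(-5,-14) → π∥ = -5-14·λ ≈ -38.7990, π⊥ = -5-14·λ' ≈ 0.7990 ∈ [0.1, 1.7) ⇒ IN Λ
candidate 2: (m,n)=(4,5) → π∥ = 4+5·λ ≈ 16.0711, π⊥ = 4+5·λ' ≈ 1.9289 ∉ [0.1, 1.7) ⇒ out
candidate 3: (m,n)=(2,1) → π∥ = 2+1·λ ≈ 4.4142, π⊥ = 2+1·λ' ≈ 1.5858 ∈ [0.1, 1.7) ⇒ IN Λ
candidate 4: (m,n)=(-2,-6) → π∥ = -2-6·λ ≈ -16.4853, π⊥ = -2-6·λ' ≈ 0.4853 ∈ [0.1, 1.7) ⇒ IN Λ
candidate 5: (m,n)=(9,0) → π∥ = 9+0·λ ≈ 9.0000, π⊥ = 9+0·λ' ≈ 9.0000 ∉ [0.1, 1.7) ⇒ out
candidate 6: (m,n)=(-10,-2) → π∥ = -10-2·λ ≈ -14.8284, π⊥ = -10-2·λ' ≈ -9.1716 ∉ [0.1, 1.7) ⇒ out

1, 3, 4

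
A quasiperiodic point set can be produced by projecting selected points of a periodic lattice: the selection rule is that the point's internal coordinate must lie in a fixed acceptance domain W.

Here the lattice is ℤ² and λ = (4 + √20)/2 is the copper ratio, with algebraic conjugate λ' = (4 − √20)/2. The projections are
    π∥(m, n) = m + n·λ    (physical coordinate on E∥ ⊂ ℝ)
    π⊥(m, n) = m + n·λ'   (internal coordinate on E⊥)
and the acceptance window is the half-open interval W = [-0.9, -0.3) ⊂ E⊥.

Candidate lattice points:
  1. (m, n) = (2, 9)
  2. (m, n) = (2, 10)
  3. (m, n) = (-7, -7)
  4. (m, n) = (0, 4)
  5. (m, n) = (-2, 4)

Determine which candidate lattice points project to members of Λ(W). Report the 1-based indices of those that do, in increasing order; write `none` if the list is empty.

Compute λ' = (4−√20)/2 = -0.2361, so π⊥(m,n) = m -0.2361·n.
#1 (2,9): internal coord 2 + (9)·λ' = -0.1246; -0.1246 ∉ [-0.9, -0.3) → out
#2 (2,10): internal coord 2 + (10)·λ' = -0.3607; -0.3607 ∈ [-0.9, -0.3) → IN Λ
#3 (-7,-7): internal coord -7 + (-7)·λ' = -5.3475; -5.3475 ∉ [-0.9, -0.3) → out
#4 (0,4): internal coord 0 + (4)·λ' = -0.9443; -0.9443 ∉ [-0.9, -0.3) → out
#5 (-2,4): internal coord -2 + (4)·λ' = -2.9443; -2.9443 ∉ [-0.9, -0.3) → out

2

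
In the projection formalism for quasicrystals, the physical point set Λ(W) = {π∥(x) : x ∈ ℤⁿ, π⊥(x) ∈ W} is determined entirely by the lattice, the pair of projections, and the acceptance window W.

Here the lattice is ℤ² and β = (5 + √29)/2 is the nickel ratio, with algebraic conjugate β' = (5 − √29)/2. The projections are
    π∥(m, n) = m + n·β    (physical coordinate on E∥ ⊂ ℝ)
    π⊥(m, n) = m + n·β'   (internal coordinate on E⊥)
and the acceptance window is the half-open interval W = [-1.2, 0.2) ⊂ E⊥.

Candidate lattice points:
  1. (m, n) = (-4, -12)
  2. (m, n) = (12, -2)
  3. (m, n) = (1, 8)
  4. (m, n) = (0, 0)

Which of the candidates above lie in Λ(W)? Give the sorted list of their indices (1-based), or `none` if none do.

3, 4

Numerically β ≈ 5.192582 and β' = −1/β ≈ -0.192582.
#1 (-4,-12): internal coord -4 + (-12)·β' = -1.689011; -1.689011 ∉ [-1.2, 0.2) → out
#2 (12,-2): internal coord 12 + (-2)·β' = +12.385165; +12.385165 ∉ [-1.2, 0.2) → out
#3 (1,8): internal coord 1 + (8)·β' = -0.540659; -0.540659 ∈ [-1.2, 0.2) → IN Λ
#4 (0,0): internal coord 0 + (0)·β' = +0.000000; +0.000000 ∈ [-1.2, 0.2) → IN Λ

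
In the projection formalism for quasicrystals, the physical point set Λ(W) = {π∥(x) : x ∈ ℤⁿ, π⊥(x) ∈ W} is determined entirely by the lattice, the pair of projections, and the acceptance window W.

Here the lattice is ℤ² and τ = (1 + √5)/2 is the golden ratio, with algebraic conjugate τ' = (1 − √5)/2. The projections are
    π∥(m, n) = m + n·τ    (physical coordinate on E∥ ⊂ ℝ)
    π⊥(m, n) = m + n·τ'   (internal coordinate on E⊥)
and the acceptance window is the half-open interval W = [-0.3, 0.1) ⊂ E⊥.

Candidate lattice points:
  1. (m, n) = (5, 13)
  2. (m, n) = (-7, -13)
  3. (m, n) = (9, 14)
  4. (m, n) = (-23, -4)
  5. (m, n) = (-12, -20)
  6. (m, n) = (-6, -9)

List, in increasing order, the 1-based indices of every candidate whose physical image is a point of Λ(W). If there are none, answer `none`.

τ' = (1−√5)/2 ≈ -0.618034.
#1 (5,13): internal coord 5 + (13)·τ' = -3.034442; -3.034442 ∉ [-0.3, 0.1) → out
#2 (-7,-13): internal coord -7 + (-13)·τ' = +1.034442; +1.034442 ∉ [-0.3, 0.1) → out
#3 (9,14): internal coord 9 + (14)·τ' = +0.347524; +0.347524 ∉ [-0.3, 0.1) → out
#4 (-23,-4): internal coord -23 + (-4)·τ' = -20.527864; -20.527864 ∉ [-0.3, 0.1) → out
#5 (-12,-20): internal coord -12 + (-20)·τ' = +0.360680; +0.360680 ∉ [-0.3, 0.1) → out
#6 (-6,-9): internal coord -6 + (-9)·τ' = -0.437694; -0.437694 ∉ [-0.3, 0.1) → out

none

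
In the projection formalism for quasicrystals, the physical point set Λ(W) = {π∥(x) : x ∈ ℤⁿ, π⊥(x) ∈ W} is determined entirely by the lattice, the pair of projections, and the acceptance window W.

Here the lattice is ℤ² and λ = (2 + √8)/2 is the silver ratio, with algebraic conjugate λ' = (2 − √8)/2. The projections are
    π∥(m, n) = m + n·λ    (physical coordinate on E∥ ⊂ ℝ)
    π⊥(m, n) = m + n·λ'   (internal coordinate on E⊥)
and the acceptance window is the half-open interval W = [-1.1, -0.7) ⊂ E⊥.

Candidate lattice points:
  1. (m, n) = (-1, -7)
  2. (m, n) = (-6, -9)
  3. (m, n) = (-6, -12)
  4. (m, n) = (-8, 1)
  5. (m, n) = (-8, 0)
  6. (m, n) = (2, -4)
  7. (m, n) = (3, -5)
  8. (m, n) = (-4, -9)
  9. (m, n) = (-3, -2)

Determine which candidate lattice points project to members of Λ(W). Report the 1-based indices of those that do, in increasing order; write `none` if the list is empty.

Numerically λ ≈ 2.41421 and λ' = −1/λ ≈ -0.41421.
[1] lift (-1,-7): star map gives 1.89949; window check -1.1 ≤ 1.89949 < -0.7 is false → out
[2] lift (-6,-9): star map gives -2.27208; window check -1.1 ≤ -2.27208 < -0.7 is false → out
[3] lift (-6,-12): star map gives -1.02944; window check -1.1 ≤ -1.02944 < -0.7 is true → IN Λ
[4] lift (-8,1): star map gives -8.41421; window check -1.1 ≤ -8.41421 < -0.7 is false → out
[5] lift (-8,0): star map gives -8.00000; window check -1.1 ≤ -8.00000 < -0.7 is false → out
[6] lift (2,-4): star map gives 3.65685; window check -1.1 ≤ 3.65685 < -0.7 is false → out
[7] lift (3,-5): star map gives 5.07107; window check -1.1 ≤ 5.07107 < -0.7 is false → out
[8] lift (-4,-9): star map gives -0.27208; window check -1.1 ≤ -0.27208 < -0.7 is false → out
[9] lift (-3,-2): star map gives -2.17157; window check -1.1 ≤ -2.17157 < -0.7 is false → out

3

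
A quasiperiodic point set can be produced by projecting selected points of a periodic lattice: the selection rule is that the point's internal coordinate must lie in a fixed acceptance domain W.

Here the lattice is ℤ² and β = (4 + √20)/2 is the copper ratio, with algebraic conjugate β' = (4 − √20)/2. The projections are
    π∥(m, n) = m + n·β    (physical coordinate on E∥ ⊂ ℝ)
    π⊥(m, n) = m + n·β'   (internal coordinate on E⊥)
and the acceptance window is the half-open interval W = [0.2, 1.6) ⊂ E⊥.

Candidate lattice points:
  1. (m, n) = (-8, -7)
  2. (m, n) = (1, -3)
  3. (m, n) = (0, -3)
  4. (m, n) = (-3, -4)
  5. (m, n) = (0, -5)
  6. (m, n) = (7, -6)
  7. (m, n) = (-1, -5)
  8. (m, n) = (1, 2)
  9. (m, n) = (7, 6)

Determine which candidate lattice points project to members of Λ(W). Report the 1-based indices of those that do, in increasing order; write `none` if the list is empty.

β' = (4−√20)/2 ≈ -0.2361.
[1] lift (-8,-7): star map gives -6.3475; window check 0.2 ≤ -6.3475 < 1.6 is false → out
[2] lift (1,-3): star map gives 1.7082; window check 0.2 ≤ 1.7082 < 1.6 is false → out
[3] lift (0,-3): star map gives 0.7082; window check 0.2 ≤ 0.7082 < 1.6 is true → IN Λ
[4] lift (-3,-4): star map gives -2.0557; window check 0.2 ≤ -2.0557 < 1.6 is false → out
[5] lift (0,-5): star map gives 1.1803; window check 0.2 ≤ 1.1803 < 1.6 is true → IN Λ
[6] lift (7,-6): star map gives 8.4164; window check 0.2 ≤ 8.4164 < 1.6 is false → out
[7] lift (-1,-5): star map gives 0.1803; window check 0.2 ≤ 0.1803 < 1.6 is false → out
[8] lift (1,2): star map gives 0.5279; window check 0.2 ≤ 0.5279 < 1.6 is true → IN Λ
[9] lift (7,6): star map gives 5.5836; window check 0.2 ≤ 5.5836 < 1.6 is false → out

3, 5, 8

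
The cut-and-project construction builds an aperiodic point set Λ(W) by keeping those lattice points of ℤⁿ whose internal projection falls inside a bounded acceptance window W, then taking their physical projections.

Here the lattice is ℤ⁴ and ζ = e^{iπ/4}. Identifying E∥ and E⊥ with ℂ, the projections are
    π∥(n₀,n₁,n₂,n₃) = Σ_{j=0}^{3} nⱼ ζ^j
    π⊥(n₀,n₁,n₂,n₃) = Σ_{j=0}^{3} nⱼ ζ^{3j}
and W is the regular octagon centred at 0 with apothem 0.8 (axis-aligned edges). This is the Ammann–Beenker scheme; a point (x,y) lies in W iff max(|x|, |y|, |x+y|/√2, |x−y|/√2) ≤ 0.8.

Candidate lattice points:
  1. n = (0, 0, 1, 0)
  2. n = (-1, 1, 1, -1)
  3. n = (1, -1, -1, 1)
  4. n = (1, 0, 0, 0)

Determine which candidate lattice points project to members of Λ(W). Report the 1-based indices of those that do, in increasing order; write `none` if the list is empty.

none

π⊥(n) = n₀ + n₁ζ³ + n₂ζ⁶ + n₃ζ⁹ where ζ = e^{iπ/4}.
#1 (0, 0, 1, 0): internal (0.000000, -1.000000); octagon support 1.000000 vs apothem 0.8 → ∉ W
#2 (-1, 1, 1, -1): internal (-2.414214, -1.000000); octagon support 2.414214 vs apothem 0.8 → ∉ W
#3 (1, -1, -1, 1): internal (2.414214, 1.000000); octagon support 2.414214 vs apothem 0.8 → ∉ W
#4 (1, 0, 0, 0): internal (1.000000, 0.000000); octagon support 1.000000 vs apothem 0.8 → ∉ W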